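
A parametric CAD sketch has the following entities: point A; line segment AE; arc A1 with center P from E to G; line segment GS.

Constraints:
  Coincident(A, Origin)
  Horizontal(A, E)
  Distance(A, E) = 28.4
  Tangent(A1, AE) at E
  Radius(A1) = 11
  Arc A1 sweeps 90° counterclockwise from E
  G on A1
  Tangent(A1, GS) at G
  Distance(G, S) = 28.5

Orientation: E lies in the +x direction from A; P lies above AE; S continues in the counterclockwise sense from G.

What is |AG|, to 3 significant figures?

40.9

A is at the origin; A and E share the same y with |AE| = 28.4 and E on the +x side, so E = (28.4, 0.00). Since A1 is tangent to AE there, PE ⟂ AE, so P = E + (0, 11) = (28.4, 11.0). On A1, E sits at bearing -90° from P; a 90° counterclockwise sweep puts G at bearing 0°, so G = P + 11.0·(cos 0°, sin 0°) = (39.4, 11.0). Then |AG| = |G − A| = 40.9.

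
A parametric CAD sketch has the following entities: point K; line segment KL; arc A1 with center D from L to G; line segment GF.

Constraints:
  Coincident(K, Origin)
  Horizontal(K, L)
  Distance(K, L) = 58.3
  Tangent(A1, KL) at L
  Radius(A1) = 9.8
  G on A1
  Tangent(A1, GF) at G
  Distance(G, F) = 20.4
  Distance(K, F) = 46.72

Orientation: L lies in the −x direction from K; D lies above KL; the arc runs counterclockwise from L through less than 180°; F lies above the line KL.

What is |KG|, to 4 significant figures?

49.85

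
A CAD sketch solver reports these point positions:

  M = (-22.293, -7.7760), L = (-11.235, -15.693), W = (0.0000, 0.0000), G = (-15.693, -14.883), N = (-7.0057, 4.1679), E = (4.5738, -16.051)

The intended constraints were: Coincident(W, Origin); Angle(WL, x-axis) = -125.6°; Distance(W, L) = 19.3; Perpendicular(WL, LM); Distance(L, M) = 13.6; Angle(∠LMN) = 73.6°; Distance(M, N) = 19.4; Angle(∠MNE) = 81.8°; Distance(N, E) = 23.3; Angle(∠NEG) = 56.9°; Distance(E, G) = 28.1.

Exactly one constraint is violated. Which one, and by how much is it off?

Distance(E, G) = 28.1 — off by 7.80.

W = (0.00, 0.00) ✓; WL at -125.6° ✓; |WL| = 19.30 ✓; ∠(WL, LM) = 90.00° ✓; |LM| = 13.60 ✓; ∠LMN = 73.60° ✓; |MN| = 19.40 ✓; ∠MNE = 81.80° ✓; |NE| = 23.30 ✓; ∠NEG = 56.90° ✓; |EG| = 20.30 ✗.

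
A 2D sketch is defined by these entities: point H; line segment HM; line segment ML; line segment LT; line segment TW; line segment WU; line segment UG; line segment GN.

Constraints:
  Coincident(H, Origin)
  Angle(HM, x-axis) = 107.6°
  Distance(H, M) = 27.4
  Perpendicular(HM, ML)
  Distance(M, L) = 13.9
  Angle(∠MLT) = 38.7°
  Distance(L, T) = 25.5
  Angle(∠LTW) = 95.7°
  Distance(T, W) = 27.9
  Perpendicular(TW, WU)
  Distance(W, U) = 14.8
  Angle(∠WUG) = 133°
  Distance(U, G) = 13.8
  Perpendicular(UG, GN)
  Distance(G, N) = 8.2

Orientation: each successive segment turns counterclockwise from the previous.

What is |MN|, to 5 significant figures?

5.7363

∠WUG = 133.0° gives UG at -159.80° from the x-axis; with |UG| = 13.8, G = (-11.326, 39.546). The perpendicularity gives GN at right angles to UG, so GN runs at -69.800°; with |GN| = 8.2, N = (-8.4945, 31.850). Then |MN| = |N − M| = 5.7363.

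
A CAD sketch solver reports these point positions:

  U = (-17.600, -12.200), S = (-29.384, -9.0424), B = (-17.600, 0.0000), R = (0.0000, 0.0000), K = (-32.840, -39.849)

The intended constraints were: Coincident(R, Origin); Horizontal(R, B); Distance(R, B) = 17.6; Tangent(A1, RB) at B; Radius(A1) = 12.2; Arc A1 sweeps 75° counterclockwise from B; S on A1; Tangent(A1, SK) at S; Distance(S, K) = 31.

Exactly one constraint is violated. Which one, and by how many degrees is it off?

Tangent(A1, SK) at S — off by 8.60°.

R = (0.00, 0.00) ✓; R.y = 0.00, B.y = 0.00 ✓; |RB| = 17.60 ✓; ∠(UB, BR) = 90.00° ✓; |UB| = 12.20 ✓; bearing(U→S) − bearing(U→B) = 75.00° ✓; |US| = 12.20 ✓; ∠(US, SK) = 81.40° ✗; |SK| = 31.00 ✓.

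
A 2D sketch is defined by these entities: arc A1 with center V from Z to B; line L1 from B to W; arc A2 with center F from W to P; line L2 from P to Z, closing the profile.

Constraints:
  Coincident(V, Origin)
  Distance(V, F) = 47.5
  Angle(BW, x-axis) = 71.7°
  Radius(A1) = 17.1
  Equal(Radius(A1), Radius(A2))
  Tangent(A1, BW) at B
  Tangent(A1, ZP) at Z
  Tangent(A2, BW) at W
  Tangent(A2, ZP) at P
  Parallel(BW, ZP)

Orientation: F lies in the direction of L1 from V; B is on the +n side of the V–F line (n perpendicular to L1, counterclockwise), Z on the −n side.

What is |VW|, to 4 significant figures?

50.48

The slot axis is L1's direction at 71.7°, so u = (cos 71.7°, sin 71.7°) = (0.3140, 0.9494) and n = (−sin 71.7°, cos 71.7°) = (-0.9494, 0.3140). V is at the origin and F lies 47.5 along u from V, so F = 47.5·u = (14.91, 45.10). Tangency of A1 to both parallel lines with radius 17.1 puts B and Z at V ± 17.1·n: B = (-16.24, 5.369), Z = (16.24, -5.369). Equal radii place W and P the same way about F: W = F + 17.1·n = (-1.321, 50.47), P = F − 17.1·n = (31.15, 39.73). Then |VW| = |W − V| = 50.48.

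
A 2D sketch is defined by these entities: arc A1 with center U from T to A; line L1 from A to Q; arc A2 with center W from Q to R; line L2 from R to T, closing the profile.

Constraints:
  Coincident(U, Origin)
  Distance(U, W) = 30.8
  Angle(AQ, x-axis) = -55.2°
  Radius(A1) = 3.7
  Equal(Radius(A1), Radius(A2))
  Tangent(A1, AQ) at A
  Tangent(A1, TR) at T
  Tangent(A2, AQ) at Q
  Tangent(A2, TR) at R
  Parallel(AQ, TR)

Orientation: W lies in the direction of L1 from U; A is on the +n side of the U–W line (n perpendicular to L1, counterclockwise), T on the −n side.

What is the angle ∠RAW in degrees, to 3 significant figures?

6.66°

The slot axis is L1's direction at -55.2°, so u = (cos -55.2°, sin -55.2°) = (0.571, -0.821) and n = (−sin -55.2°, cos -55.2°) = (0.821, 0.571). U is at the origin and W lies 30.8 along u from U, so W = 30.8·u = (17.6, -25.3). Tangency of A1 to both parallel lines with radius 3.7 puts A and T at U ± 3.7·n: A = (3.04, 2.11), T = (-3.04, -2.11). Equal radii place Q and R the same way about W: Q = W + 3.7·n = (20.6, -23.2), R = W − 3.7·n = (14.5, -27.4). Then cos ∠RAW = AR·AW / (|AR||AW|), giving 6.66°.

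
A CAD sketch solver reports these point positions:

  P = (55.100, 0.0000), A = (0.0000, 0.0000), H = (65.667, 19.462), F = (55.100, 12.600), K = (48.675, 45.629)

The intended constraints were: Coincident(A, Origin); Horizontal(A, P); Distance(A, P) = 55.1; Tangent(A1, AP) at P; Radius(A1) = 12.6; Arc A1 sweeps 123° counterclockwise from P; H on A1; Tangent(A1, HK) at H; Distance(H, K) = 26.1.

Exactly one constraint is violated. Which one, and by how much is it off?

Distance(H, K) = 26.1 — off by 5.10.

A = (0.00, 0.00) ✓; A.y = 0.00, P.y = 0.00 ✓; |AP| = 55.10 ✓; ∠(FP, PA) = 90.00° ✓; |FP| = 12.60 ✓; bearing(F→H) − bearing(F→P) = 123.0° ✓; |FH| = 12.60 ✓; ∠(FH, HK) = 90.00° ✓; |HK| = 31.20 ✗.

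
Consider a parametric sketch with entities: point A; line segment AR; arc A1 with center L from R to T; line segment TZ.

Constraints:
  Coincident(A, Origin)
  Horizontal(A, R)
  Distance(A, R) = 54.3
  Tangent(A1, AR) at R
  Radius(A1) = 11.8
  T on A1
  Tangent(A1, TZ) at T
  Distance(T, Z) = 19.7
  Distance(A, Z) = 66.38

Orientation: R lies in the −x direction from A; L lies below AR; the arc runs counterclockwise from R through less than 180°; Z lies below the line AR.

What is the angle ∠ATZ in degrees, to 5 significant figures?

79.383°

Checks: ∠(LR, RA) = 90.00° ✓; |LT| = 11.80 ✓; ∠(LT, TZ) = 90.00° ✓; |TZ| = 19.70 ✓; |AZ| = 66.38 ✓.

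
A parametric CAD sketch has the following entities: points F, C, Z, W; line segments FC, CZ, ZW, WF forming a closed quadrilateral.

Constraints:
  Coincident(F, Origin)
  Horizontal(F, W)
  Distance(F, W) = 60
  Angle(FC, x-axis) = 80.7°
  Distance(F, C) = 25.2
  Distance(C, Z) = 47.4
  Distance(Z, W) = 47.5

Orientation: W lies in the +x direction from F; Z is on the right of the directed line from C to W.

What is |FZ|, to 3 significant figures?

26.9

Checks: |CZ| = 47.40 ✓; |ZW| = 47.50 ✓.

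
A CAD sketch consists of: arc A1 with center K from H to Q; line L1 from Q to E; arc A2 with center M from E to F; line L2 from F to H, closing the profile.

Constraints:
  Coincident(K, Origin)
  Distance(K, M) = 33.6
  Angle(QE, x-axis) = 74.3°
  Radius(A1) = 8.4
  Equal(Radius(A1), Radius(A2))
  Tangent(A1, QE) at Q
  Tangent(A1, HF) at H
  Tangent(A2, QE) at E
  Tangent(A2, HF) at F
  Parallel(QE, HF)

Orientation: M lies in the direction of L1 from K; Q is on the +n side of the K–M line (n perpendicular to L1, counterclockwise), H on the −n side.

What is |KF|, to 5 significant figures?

34.634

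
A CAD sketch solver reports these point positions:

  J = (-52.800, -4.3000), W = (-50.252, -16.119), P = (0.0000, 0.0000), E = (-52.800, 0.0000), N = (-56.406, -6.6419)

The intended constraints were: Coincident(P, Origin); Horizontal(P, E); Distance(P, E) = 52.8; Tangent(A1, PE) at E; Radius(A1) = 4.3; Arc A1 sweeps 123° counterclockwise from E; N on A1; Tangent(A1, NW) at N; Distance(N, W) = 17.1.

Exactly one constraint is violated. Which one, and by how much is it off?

Distance(N, W) = 17.1 — off by 5.80.

P = (0.00, 0.00) ✓; P.y = 0.00, E.y = 0.00 ✓; |PE| = 52.80 ✓; ∠(JE, EP) = 90.00° ✓; |JE| = 4.300 ✓; bearing(J→N) − bearing(J→E) = 123.0° ✓; |JN| = 4.300 ✓; ∠(JN, NW) = 90.00° ✓; |NW| = 11.30 ✗.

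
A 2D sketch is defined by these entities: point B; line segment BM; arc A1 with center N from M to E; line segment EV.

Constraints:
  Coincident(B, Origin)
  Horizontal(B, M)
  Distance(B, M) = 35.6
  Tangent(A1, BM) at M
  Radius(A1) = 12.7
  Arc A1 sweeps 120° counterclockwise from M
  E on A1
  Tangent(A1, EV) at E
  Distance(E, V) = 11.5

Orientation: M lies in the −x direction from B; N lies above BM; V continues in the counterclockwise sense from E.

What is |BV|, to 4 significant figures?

41.99

On A1, M sits at bearing -90° from N; a 120° counterclockwise sweep puts E at bearing 30°, so E = N + 12.7·(cos 30°, sin 30°) = (-24.60, 19.05). A1 meets EV tangentially, so NE is at right angles to EV, so EV runs along (−sin 30°, cos 30°); with |EV| = 11.5, V = (-30.35, 29.01). Then |BV| = |V − B| = 41.99.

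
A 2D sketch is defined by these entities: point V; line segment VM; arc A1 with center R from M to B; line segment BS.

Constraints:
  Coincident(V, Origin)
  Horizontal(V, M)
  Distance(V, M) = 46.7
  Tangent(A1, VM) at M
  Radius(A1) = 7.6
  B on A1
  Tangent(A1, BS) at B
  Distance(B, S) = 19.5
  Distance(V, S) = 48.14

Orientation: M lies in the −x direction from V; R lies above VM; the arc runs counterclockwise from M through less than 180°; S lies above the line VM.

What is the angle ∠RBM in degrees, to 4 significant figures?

44.20°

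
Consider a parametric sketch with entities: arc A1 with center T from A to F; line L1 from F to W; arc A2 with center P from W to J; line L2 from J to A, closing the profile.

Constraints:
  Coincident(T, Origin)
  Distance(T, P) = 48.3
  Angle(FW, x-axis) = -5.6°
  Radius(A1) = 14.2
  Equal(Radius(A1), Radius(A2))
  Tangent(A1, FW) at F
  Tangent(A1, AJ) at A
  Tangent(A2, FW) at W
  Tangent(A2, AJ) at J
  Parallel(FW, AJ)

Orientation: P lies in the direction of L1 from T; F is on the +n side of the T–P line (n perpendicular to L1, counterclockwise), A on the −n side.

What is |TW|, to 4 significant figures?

50.34

The slot axis is L1's direction at -5.6°, so u = (cos -5.6°, sin -5.6°) = (0.9952, -0.09758) and n = (−sin -5.6°, cos -5.6°) = (0.09758, 0.9952). T is at the origin and P lies 48.3 along u from T, so P = 48.3·u = (48.07, -4.713). Tangency of A1 to both parallel lines with radius 14.2 puts F and A at T ± 14.2·n: F = (1.386, 14.13), A = (-1.386, -14.13). Equal radii place W and J the same way about P: W = P + 14.2·n = (49.46, 9.419), J = P − 14.2·n = (46.68, -18.85). Then |TW| = |W − T| = 50.34.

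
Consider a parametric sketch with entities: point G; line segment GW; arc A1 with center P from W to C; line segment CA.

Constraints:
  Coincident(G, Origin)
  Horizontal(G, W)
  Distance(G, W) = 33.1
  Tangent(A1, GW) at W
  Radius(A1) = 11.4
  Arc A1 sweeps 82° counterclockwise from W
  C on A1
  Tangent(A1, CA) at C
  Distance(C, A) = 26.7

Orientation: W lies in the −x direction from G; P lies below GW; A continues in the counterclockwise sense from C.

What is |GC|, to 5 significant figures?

45.461

G is at the origin; GW is horizontal with |GW| = 33.1 and W on the −x side, so W = (-33.100, 0.0000). A1 meets GW tangentially, so PW is at right angles to GW, so P = W + (0, -11.4) = (-33.100, -11.400). On A1, W sits at bearing 90° from P; an 82° counterclockwise sweep puts C at bearing 172°, so C = P + 11.4·(cos 172°, sin 172°) = (-44.389, -9.8134). Then |GC| = |C − G| = 45.461.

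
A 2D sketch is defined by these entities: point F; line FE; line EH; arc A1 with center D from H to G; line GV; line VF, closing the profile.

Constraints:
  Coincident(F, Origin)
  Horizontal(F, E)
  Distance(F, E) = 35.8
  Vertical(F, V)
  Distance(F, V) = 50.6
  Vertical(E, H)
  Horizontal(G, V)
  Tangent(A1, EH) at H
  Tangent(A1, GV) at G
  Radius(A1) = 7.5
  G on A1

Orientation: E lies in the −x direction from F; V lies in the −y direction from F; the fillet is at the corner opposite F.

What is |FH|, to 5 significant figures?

56.029

The virtual corner opposite F is at (-35.800, -50.600). A1 meets EH tangentially, so DH is at right angles to EH and A1 meets GV tangentially, so DG is at right angles to GV, with radius 7.5, so the center D sits 7.5 in from both sides at D = (-28.300, -43.100). That places the tangent points at H = (-35.800, -43.100) on EH and G = (-28.300, -50.600) on GV. Then |FH| = |H − F| = 56.029.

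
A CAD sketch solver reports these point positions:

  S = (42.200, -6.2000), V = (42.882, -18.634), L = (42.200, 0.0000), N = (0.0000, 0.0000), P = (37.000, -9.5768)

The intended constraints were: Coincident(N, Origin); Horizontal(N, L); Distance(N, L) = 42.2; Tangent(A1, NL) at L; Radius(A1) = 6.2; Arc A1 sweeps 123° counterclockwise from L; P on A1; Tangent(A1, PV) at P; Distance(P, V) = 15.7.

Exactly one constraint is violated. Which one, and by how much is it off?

Distance(P, V) = 15.7 — off by 4.90.

N = (0.00, 0.00) ✓; N.y = 0.00, L.y = 0.00 ✓; |NL| = 42.20 ✓; ∠(SL, LN) = 90.00° ✓; |SL| = 6.200 ✓; bearing(S→P) − bearing(S→L) = 123.0° ✓; |SP| = 6.200 ✓; ∠(SP, PV) = 90.00° ✓; |PV| = 10.80 ✗.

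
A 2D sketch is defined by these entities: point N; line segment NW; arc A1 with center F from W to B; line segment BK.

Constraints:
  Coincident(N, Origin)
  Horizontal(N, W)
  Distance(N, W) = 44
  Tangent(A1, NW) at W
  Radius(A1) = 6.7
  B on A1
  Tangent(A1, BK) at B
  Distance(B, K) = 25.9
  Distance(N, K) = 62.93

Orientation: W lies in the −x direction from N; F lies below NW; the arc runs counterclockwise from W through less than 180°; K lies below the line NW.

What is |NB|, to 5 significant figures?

50.936

Checks: |FB| = 6.700 ✓; ∠(FB, BK) = 90.00° ✓; |BK| = 25.90 ✓; |NK| = 62.93 ✓.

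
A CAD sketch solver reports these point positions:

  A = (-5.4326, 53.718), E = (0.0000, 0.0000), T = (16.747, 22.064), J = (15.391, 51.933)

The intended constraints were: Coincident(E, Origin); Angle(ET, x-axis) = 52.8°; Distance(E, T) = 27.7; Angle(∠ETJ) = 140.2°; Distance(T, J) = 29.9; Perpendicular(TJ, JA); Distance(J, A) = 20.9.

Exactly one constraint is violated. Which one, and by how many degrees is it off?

Perpendicular(TJ, JA) — off by 7.50°.

E = (0.00, 0.00) ✓; ET at 52.80° ✓; |ET| = 27.70 ✓; ∠ETJ = 140.2° ✓; |TJ| = 29.90 ✓; ∠(TJ, JA) = 82.50° ✗; |JA| = 20.90 ✓.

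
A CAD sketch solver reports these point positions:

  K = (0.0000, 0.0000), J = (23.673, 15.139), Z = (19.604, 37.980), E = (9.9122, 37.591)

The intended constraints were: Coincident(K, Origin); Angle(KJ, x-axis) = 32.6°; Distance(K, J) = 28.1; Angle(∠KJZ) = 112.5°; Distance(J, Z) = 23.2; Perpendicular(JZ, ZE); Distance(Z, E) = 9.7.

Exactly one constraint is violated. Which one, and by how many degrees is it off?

Perpendicular(JZ, ZE) — off by 7.80°.

K = (0.00, 0.00) ✓; KJ at 32.60° ✓; |KJ| = 28.10 ✓; ∠KJZ = 112.5° ✓; |JZ| = 23.20 ✓; ∠(JZ, ZE) = 82.20° ✗; |ZE| = 9.700 ✓.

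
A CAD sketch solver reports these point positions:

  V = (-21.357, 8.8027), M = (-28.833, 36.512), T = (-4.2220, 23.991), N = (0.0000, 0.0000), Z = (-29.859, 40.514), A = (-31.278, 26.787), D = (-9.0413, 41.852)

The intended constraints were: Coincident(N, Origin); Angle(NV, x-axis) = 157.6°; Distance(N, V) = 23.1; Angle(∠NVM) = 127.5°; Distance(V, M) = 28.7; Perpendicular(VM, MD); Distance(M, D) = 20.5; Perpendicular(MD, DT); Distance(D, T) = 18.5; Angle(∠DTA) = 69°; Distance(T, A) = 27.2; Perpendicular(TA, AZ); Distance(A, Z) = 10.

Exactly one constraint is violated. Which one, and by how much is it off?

Distance(A, Z) = 10 — off by 3.80.

N = (0.00, 0.00) ✓; NV at 157.6° ✓; |NV| = 23.10 ✓; ∠NVM = 127.5° ✓; |VM| = 28.70 ✓; ∠(VM, MD) = 90.00° ✓; |MD| = 20.50 ✓; ∠(MD, DT) = 90.00° ✓; |DT| = 18.50 ✓; ∠DTA = 69.00° ✓; |TA| = 27.20 ✓; ∠(TA, AZ) = 90.00° ✓; |AZ| = 13.80 ✗.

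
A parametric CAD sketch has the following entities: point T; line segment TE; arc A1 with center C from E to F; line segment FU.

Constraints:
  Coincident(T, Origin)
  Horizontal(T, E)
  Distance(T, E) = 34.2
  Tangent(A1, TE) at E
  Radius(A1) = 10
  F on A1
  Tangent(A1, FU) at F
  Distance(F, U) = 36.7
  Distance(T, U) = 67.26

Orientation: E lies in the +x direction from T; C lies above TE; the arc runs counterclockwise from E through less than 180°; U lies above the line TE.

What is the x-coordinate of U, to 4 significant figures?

50.59

Checks: |CF| = 10.00 ✓; ∠(CF, FU) = 90.00° ✓; |FU| = 36.70 ✓; |TU| = 67.26 ✓.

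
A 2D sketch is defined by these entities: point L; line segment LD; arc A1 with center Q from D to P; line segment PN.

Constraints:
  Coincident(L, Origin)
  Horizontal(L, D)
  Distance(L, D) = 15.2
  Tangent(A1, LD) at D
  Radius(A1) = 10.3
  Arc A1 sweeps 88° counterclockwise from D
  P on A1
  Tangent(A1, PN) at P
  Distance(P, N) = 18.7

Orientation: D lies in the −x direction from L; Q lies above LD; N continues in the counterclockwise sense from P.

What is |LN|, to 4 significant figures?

28.94

L is at the origin; LD is horizontal with |LD| = 15.2 and D on the −x side, so D = (-15.20, 0.000). The tangent condition forces QD to be normal to LD, so Q = D + (0, 10.3) = (-15.20, 10.30). On A1, D sits at bearing -90° from Q; an 88° counterclockwise sweep puts P at bearing -2°, so P = Q + 10.3·(cos -2°, sin -2°) = (-4.906, 9.941). Since A1 is tangent to PN there, QP ⟂ PN, so PN runs along (−sin -2°, cos -2°); with |PN| = 18.7, N = (-4.254, 28.63). Then |LN| = |N − L| = 28.94.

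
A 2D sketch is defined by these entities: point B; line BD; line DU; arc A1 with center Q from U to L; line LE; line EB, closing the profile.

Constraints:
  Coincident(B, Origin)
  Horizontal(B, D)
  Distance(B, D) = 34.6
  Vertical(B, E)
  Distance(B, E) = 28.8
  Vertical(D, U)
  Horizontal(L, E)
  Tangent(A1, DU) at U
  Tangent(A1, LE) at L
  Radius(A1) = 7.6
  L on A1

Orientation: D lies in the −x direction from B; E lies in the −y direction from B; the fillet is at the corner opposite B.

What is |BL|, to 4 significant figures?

39.48

B is at the origin; B and D share the same y with |BD| = 34.6 and D on the −x side, so D = (-34.60, 0.000). BE is vertical with |BE| = 28.8 and E on the −y side, so E = (0.000, -28.80). The virtual corner opposite B is at (-34.60, -28.80). Tangency of A1 to DU means the radius QU is perpendicular to DU and A1 meets LE tangentially, so QL is at right angles to LE, with radius 7.6, so the center Q sits 7.6 in from both sides at Q = (-27.00, -21.20). That places the tangent points at U = (-34.60, -21.20) on DU and L = (-27.00, -28.80) on LE. Then |BL| = |L − B| = 39.48.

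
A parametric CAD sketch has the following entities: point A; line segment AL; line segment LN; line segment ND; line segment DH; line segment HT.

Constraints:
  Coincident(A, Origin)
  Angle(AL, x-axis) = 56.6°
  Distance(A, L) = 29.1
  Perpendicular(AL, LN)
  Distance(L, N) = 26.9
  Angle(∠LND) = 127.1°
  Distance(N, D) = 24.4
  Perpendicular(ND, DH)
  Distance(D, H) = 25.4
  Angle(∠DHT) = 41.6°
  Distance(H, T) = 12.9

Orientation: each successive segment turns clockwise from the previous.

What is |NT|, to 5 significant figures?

22.337

A is at the origin; AL runs at 56.6° with length 29.1, so L = (16.019, 24.294). AL ⟂ LN, so LN runs at -33.400°; with |LN| = 26.9, N = (38.476, 9.4861). ∠LND = 127.1° gives ND at -86.300° from the x-axis; with |ND| = 24.4, D = (40.051, -14.863). ND is perpendicular to DH, so DH runs at -176.30°; with |DH| = 25.4, H = (14.704, -16.502). ∠DHT = 41.6° gives HT at 45.300° from the x-axis; with |HT| = 12.9, T = (23.778, -7.3328). Then |NT| = |T − N| = 22.337.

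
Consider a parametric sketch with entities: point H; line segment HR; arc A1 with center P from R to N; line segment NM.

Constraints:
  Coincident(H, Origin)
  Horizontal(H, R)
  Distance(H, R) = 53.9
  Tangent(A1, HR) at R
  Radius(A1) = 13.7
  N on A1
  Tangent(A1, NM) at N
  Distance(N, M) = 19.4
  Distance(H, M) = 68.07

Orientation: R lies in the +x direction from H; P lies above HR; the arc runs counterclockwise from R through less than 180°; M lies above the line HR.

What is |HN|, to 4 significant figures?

69.01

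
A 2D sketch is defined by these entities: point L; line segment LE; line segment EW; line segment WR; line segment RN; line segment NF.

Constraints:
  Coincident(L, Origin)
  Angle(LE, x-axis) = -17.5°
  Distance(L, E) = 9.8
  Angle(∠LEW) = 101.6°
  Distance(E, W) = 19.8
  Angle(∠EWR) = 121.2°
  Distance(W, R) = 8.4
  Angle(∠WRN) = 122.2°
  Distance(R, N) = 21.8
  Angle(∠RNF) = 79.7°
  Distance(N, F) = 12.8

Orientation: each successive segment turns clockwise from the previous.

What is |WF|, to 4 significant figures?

24.61

L is at the origin; LE runs at -17.5° with length 9.8, so E = (9.346, -2.947). ∠LEW = 101.6° gives EW at -95.90° from the x-axis; with |EW| = 19.8, W = (7.311, -22.64). ∠EWR = 121.2° gives WR at -154.7° from the x-axis; with |WR| = 8.4, R = (-0.2832, -26.23). ∠WRN = 122.2° gives RN at 147.5° from the x-axis; with |RN| = 21.8, N = (-18.67, -14.52). ∠RNF = 79.7° gives NF at 47.20° from the x-axis; with |NF| = 12.8, F = (-9.972, -5.127). Then |WF| = |F − W| = 24.61.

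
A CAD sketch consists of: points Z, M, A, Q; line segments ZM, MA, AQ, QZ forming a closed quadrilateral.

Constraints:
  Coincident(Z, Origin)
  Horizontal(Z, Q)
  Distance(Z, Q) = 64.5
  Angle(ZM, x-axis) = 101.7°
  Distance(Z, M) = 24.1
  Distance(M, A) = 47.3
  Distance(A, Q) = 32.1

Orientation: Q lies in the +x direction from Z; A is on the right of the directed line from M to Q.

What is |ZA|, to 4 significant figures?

33.17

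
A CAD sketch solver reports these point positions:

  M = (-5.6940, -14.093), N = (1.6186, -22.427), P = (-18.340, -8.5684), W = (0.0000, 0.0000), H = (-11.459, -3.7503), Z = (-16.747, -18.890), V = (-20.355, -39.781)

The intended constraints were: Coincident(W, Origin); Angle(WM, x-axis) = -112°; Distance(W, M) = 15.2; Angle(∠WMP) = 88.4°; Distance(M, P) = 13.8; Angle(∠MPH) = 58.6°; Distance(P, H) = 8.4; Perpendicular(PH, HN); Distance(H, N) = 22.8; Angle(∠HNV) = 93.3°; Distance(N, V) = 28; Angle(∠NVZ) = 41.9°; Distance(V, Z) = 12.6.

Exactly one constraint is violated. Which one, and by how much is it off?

Distance(V, Z) = 12.6 — off by 8.60.

W = (0.00, 0.00) ✓; WM at -112.0° ✓; |WM| = 15.20 ✓; ∠WMP = 88.40° ✓; |MP| = 13.80 ✓; ∠MPH = 58.60° ✓; |PH| = 8.400 ✓; ∠(PH, HN) = 90.00° ✓; |HN| = 22.80 ✓; ∠HNV = 93.30° ✓; |NV| = 28.00 ✓; ∠NVZ = 41.90° ✓; |VZ| = 21.20 ✗.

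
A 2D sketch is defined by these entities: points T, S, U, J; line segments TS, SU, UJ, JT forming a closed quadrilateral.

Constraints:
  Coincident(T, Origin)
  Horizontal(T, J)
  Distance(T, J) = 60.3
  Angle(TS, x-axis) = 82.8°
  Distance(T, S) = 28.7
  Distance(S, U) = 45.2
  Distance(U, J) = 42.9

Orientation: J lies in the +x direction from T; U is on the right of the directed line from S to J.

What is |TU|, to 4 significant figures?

24.01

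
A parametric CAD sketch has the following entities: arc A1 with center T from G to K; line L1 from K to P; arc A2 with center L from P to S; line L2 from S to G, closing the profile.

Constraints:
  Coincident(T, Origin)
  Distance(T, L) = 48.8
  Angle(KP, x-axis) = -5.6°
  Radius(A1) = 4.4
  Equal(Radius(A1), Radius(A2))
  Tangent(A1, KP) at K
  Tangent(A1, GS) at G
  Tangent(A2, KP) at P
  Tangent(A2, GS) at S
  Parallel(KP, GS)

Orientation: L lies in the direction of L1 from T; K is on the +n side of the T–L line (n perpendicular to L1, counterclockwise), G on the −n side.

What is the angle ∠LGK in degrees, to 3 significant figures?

84.8°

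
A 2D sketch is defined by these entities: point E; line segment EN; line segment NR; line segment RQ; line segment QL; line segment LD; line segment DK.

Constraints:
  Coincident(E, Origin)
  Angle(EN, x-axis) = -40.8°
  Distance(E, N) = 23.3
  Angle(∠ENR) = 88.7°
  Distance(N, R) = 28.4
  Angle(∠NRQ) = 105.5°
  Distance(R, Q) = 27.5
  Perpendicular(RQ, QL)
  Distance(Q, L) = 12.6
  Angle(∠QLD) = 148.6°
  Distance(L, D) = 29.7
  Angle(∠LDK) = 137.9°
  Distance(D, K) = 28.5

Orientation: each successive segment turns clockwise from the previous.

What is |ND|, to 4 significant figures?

22.29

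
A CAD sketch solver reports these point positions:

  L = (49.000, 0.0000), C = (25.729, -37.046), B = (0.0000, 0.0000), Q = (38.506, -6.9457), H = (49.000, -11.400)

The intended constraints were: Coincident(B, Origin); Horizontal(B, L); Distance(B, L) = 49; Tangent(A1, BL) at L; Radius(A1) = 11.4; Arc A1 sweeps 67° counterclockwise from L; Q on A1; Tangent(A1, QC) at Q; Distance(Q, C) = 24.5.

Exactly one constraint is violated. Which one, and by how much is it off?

Distance(Q, C) = 24.5 — off by 8.20.

B = (0.00, 0.00) ✓; B.y = 0.00, L.y = 0.00 ✓; |BL| = 49.00 ✓; ∠(HL, LB) = 90.00° ✓; |HL| = 11.40 ✓; bearing(H→Q) − bearing(H→L) = 67.00° ✓; |HQ| = 11.40 ✓; ∠(HQ, QC) = 90.00° ✓; |QC| = 32.70 ✗.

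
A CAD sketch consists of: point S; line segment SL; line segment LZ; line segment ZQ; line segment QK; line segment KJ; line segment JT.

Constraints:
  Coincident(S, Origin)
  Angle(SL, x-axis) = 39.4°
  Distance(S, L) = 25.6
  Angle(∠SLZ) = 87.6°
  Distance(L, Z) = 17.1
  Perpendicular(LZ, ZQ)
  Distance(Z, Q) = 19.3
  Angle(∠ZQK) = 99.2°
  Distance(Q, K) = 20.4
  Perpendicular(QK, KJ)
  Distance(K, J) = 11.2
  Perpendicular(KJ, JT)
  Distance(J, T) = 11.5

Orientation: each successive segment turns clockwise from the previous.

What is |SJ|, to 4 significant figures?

15.26

S is at the origin; SL runs at 39.4° with length 25.6, so L = (19.78, 16.25). ∠SLZ = 87.6° gives LZ at -53.00° from the x-axis; with |LZ| = 17.1, Z = (30.07, 2.592). LZ ⟂ ZQ, so ZQ runs at -143.0°; with |ZQ| = 19.3, Q = (14.66, -9.023). ∠ZQK = 99.2° gives QK at 136.2° from the x-axis; with |QK| = 20.4, K = (-0.06456, 5.097). QK is perpendicular to KJ, so KJ runs at 46.20°; with |KJ| = 11.2, J = (7.687, 13.18). Then |SJ| = |J − S| = 15.26.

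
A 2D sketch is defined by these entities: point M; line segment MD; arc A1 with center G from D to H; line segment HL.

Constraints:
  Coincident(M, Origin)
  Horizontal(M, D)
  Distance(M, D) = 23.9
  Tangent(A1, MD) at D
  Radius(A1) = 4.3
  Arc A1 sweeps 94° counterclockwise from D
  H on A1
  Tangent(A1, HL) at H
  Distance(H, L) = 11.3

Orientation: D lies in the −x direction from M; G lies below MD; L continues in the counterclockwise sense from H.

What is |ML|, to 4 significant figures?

31.67

M is at the origin; MD is horizontal with |MD| = 23.9 and D on the −x side, so D = (-23.90, 0.000). A1 meets MD tangentially, so GD is at right angles to MD, so G = D + (0, -4.3) = (-23.90, -4.300). On A1, D sits at bearing 90° from G; a 94° counterclockwise sweep puts H at bearing 184°, so H = G + 4.3·(cos 184°, sin 184°) = (-28.19, -4.600). Tangency of A1 to HL means the radius GH is perpendicular to HL, so HL runs along (−sin 184°, cos 184°); with |HL| = 11.3, L = (-27.40, -15.87). Then |ML| = |L − M| = 31.67.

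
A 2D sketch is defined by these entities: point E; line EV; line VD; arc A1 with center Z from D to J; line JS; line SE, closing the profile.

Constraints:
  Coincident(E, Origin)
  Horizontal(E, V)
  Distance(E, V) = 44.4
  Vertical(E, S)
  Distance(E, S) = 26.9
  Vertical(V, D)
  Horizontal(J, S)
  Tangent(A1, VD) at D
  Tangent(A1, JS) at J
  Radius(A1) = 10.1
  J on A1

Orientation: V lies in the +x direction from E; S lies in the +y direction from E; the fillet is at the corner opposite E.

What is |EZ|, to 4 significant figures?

38.19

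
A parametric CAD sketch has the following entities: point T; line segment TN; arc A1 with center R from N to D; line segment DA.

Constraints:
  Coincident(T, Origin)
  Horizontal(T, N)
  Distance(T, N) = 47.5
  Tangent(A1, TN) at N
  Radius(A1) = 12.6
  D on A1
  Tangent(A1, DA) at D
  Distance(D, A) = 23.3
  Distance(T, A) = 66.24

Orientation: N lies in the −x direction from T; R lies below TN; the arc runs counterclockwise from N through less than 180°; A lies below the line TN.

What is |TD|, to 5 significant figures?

61.742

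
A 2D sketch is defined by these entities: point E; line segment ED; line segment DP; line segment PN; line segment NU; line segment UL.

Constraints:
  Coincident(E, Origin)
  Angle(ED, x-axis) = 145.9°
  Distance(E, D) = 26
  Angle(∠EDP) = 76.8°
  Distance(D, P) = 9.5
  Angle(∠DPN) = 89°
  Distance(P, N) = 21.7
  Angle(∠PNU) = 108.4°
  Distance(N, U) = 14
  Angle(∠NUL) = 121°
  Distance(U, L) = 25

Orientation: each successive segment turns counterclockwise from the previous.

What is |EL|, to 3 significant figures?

33.0

E is at the origin; ED runs at 145.9° with length 26.0, so D = (-21.5, 14.6). ∠EDP = 76.8° gives DP at -111° from the x-axis; with |DP| = 9.5, P = (-24.9, 5.70). ∠DPN = 89.0° gives PN at -19.9° from the x-axis; with |PN| = 21.7, N = (-4.51, -1.68). ∠PNU = 108.4° gives NU at 51.7° from the x-axis; with |NU| = 14.0, U = (4.16, 9.30). ∠NUL = 121.0° gives UL at 111° from the x-axis; with |UL| = 25.0, L = (-4.67, 32.7). Then |EL| = |L − E| = 33.0.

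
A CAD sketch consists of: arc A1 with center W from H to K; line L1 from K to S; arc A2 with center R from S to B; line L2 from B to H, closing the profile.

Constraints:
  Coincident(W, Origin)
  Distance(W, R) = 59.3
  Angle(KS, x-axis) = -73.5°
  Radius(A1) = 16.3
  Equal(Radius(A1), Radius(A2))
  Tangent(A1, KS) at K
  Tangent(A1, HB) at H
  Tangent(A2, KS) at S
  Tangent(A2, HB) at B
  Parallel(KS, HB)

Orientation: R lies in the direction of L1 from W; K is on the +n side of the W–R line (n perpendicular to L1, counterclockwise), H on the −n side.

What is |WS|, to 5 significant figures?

61.499

The slot axis is L1's direction at -73.5°, so u = (cos -73.5°, sin -73.5°) = (0.28402, -0.95882) and n = (−sin -73.5°, cos -73.5°) = (0.95882, 0.28402). W is at the origin and R lies 59.3 along u from W, so R = 59.3·u = (16.842, -56.858). Tangency of A1 to both parallel lines with radius 16.3 puts K and H at W ± 16.3·n: K = (15.629, 4.6295), H = (-15.629, -4.6295). Equal radii place S and B the same way about R: S = R + 16.3·n = (32.471, -52.229), B = R − 16.3·n = (1.2133, -61.487). Then |WS| = |S − W| = 61.499.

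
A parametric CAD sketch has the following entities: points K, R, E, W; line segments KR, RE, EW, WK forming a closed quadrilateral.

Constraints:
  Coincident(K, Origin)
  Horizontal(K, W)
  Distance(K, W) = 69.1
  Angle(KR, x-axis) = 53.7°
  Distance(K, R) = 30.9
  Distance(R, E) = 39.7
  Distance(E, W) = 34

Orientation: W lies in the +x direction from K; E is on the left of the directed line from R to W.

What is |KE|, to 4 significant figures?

65.65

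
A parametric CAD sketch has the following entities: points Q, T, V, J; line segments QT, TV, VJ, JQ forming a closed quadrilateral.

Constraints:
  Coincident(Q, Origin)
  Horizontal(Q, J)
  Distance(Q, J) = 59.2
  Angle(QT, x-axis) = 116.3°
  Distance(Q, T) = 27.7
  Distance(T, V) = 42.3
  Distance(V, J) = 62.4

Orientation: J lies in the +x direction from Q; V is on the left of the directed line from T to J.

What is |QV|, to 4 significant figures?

54.47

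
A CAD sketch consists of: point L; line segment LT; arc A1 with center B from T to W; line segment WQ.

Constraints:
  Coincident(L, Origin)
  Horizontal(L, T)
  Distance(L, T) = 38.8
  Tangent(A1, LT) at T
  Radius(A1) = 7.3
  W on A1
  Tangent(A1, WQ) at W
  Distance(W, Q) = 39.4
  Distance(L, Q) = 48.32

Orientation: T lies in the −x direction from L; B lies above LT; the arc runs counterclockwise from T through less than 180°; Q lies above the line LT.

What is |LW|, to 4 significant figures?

32.21

L is at the origin; LT is horizontal with |LT| = 38.8 and T on the −x side, so T = (-38.80, 0.000). A1 meets LT tangentially, so BT is at right angles to LT, so B = T + (0, 7.3) = (-38.80, 7.300). Since BW ⟂ WQ (tangency), |BQ| = √(7.3² + 39.4²) = 40.07 regardless of where W sits on A1. So Q lies on both circle(L, 48.32) and circle(B, 40.07); the above-LT intersection is Q = (-21.33, 43.36). W is the foot of the tangent from Q: W = (-31.76, 5.367).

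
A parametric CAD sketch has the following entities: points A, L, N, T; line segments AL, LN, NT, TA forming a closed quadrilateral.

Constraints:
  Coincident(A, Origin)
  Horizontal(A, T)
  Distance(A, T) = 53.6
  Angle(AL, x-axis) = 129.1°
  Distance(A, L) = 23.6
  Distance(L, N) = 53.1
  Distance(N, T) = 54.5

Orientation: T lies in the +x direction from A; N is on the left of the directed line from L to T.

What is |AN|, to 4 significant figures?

56.42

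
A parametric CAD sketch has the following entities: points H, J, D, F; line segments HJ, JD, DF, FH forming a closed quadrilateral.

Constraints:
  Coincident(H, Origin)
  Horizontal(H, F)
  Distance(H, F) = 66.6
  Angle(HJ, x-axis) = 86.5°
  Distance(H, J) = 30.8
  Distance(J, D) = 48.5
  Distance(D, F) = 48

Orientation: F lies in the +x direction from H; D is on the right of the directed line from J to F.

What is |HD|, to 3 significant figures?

25.0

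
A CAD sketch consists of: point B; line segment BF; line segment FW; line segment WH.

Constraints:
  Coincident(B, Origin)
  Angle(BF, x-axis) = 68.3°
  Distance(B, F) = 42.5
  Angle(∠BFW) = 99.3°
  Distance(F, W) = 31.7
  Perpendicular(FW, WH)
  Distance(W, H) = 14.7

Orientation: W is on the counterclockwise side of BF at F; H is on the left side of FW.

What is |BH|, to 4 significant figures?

47.22

B is at the origin; BF runs at 68.3° with length 42.5, so F = 42.5·(cos 68.3°, sin 68.3°) = (15.71, 39.49). ∠BFW = 99.3°, so FW runs at 68.3° + (180° − 99.3°) = 149.0° from the x-axis; with |FW| = 31.7, W = F + 31.7·(cos 149.0°, sin 149.0°) = (-11.46, 55.81). FW is perpendicular to WH; with |WH| = 14.7 on the left of FW, H = W + 14.7·(-0.5150, -0.8572) = (-19.03, 43.21). Then |BH| = |H − B| = 47.22.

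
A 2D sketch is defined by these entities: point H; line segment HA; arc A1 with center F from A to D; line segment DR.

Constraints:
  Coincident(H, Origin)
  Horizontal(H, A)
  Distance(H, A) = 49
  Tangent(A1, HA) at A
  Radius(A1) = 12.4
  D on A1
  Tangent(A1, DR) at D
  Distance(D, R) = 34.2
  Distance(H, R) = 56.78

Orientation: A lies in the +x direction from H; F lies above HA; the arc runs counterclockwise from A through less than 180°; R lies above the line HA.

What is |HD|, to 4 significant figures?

61.58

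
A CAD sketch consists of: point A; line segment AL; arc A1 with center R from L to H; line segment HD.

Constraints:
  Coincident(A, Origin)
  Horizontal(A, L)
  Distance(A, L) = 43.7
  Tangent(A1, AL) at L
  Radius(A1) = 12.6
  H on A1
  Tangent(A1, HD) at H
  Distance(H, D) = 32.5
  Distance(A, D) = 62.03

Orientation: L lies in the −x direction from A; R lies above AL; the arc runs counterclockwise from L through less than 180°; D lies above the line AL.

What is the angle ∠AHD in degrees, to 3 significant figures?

132°

Checks: A.y = 0.00, L.y = 0.00 ✓; |AL| = 43.70 ✓; |RH| = 12.60 ✓; ∠(RH, HD) = 90.00° ✓; |HD| = 32.50 ✓; |AD| = 62.03 ✓.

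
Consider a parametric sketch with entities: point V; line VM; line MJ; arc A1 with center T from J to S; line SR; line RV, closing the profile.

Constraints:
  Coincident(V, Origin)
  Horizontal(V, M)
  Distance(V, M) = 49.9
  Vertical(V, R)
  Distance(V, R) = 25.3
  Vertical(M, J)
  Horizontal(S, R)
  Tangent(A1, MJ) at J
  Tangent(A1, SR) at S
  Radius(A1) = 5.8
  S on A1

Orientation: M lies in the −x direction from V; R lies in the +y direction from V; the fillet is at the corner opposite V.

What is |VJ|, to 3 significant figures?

53.6

V is at the origin; VM is horizontal with |VM| = 49.9 and M on the −x side, so M = (-49.9, 0.00). VR is vertical with |VR| = 25.3 and R on the +y side, so R = (0.00, 25.3). The virtual corner opposite V is at (-49.9, 25.3). The tangent condition forces TJ to be normal to MJ and A1 meets SR tangentially, so TS is at right angles to SR, with radius 5.8, so the center T sits 5.8 in from both sides at T = (-44.1, 19.5). That places the tangent points at J = (-49.9, 19.5) on MJ and S = (-44.1, 25.3) on SR. Then |VJ| = |J − V| = 53.6.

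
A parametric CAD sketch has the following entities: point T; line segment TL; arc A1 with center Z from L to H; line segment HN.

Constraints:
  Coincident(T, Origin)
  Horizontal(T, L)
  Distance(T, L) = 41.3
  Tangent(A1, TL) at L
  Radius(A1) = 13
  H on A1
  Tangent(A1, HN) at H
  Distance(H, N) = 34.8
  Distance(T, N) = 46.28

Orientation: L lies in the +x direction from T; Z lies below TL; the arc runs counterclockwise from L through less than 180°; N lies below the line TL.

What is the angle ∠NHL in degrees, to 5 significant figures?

143.61°

T is at the origin; T and L share the same y with |TL| = 41.3 and L on the +x side, so L = (41.300, 0.0000). A1 meets TL tangentially, so ZL is at right angles to TL, so Z = L + (0, -13) = (41.300, -13.000). Since ZH ⟂ HN (tangency), |ZN| = √(13.0² + 34.8²) = 37.149 regardless of where H sits on A1. So N lies on both circle(T, 46.28) and circle(Z, 37.149); the below-TL intersection is N = (18.576, -42.388). H is the foot of the tangent from N: H = (28.883, -9.1497).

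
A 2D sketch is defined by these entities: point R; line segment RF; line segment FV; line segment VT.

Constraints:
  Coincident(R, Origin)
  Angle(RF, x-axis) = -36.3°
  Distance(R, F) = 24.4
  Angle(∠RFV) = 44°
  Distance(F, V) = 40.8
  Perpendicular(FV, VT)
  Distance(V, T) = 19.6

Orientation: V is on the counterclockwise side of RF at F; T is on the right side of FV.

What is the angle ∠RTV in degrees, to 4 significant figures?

32.46°

R is at the origin; RF runs at -36.3° with length 24.4, so F = 24.4·(cos -36.3°, sin -36.3°) = (19.66, -14.45). ∠RFV = 44.0°, so FV runs at -36.3° + (180° − 44.0°) = 99.70° from the x-axis; with |FV| = 40.8, V = F + 40.8·(cos 99.70°, sin 99.70°) = (12.79, 25.77). The perpendicularity gives VT at right angles to FV; with |VT| = 19.6 on the right of FV, T = V + 19.6·(0.9857, 0.1685) = (32.11, 29.07). Then cos ∠RTV = TR·TV / (|TR||TV|), giving 32.46°.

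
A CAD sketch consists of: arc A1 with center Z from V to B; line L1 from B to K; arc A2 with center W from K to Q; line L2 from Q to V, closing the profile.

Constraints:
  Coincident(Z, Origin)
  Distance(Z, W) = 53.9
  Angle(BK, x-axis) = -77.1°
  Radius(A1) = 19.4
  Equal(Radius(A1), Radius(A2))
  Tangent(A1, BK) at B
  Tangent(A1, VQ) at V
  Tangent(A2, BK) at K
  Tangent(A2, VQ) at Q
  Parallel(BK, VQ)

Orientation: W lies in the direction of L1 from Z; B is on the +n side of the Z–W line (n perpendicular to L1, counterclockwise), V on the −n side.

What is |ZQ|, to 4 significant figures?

57.28

The slot axis is L1's direction at -77.1°, so u = (cos -77.1°, sin -77.1°) = (0.2233, -0.9748) and n = (−sin -77.1°, cos -77.1°) = (0.9748, 0.2233). Z is at the origin and W lies 53.9 along u from Z, so W = 53.9·u = (12.03, -52.54). Tangency of A1 to both parallel lines with radius 19.4 puts B and V at Z ± 19.4·n: B = (18.91, 4.331), V = (-18.91, -4.331). Equal radii place K and Q the same way about W: K = W + 19.4·n = (30.94, -48.21), Q = W − 19.4·n = (-6.877, -56.87). Then |ZQ| = |Q − Z| = 57.28.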